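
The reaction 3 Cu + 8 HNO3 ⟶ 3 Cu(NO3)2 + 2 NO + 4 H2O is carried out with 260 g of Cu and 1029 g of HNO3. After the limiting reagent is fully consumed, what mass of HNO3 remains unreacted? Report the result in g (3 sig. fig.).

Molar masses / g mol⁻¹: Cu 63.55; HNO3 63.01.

342 g

n(Cu) = 260.0 / 63.55 = 4.091 mol
n(HNO3) = 1029 / 63.01 = 16.33 mol
n/ν for Cu = 4.091/3 = 1.364
n/ν for HNO3 = 16.33/8 = 2.041
Smallest n/ν is Cu → limiting reagent.
HNO3 consumed = (8/3) × 4.091 = 10.91 mol
HNO3 remaining = 16.33 − 10.91 = 5.420 mol
mass = 5.420 × 63.01 = 341.5 g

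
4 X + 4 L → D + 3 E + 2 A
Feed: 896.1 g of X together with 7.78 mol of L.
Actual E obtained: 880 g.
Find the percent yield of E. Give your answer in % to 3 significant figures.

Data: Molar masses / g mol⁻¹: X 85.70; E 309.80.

48.7 %

n(X) = 896.1 / 85.70 = 10.46 mol
n(L) = 7.780 mol
n/ν for X = 10.46/4 = 2.615
n/ν for L = 7.780/4 = 1.945
Smallest n/ν is L → limiting reagent.
theoretical n(E) = (3/4) × 7.780 = 5.835 mol → 1808 g
% yield = 880 / 1808 × 100 = 48.67 %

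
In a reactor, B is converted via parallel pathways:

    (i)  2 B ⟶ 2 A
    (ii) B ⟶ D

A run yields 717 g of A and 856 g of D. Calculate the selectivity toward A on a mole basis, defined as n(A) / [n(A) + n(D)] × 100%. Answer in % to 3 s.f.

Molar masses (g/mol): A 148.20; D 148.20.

45.6 %

n(A) = 717 / 148.20 = 4.838 mol
n(D) = 856 / 148.20 = 5.776 mol
selectivity = 4.838/(4.838+5.776) × 100 = 45.58 %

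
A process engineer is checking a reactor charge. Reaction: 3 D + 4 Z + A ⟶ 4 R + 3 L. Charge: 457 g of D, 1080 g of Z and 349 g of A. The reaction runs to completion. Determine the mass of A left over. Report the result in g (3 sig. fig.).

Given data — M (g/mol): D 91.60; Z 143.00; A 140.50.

n(D) = 457.0 / 91.60 = 4.989 mol
n(Z) = 1080 / 143.00 = 7.552 mol
n(A) = 349.0 / 140.50 = 2.484 mol
n/ν for D = 4.989/3 = 1.663
n/ν for Z = 7.552/4 = 1.888
n/ν for A = 2.484/1 = 2.484
Smallest n/ν is D → limiting reagent.
A consumed = (1/3) × 4.989 = 1.663 mol
A remaining = 2.484 − 1.663 = 0.8210 mol
mass = 0.8210 × 140.50 = 115.4 g

115 g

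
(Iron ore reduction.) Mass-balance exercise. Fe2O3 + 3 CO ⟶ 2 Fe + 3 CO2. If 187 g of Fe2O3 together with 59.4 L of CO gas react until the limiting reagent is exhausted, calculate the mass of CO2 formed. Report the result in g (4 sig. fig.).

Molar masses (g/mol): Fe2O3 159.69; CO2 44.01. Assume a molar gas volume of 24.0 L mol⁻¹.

108.9 g

n(Fe2O3) = 187.0 / 159.69 = 1.171 mol
n(CO) = 59.40 / 24.0 = 2.475 mol
n/ν for Fe2O3 = 1.171/1 = 1.171
n/ν for CO = 2.475/3 = 0.8250
Smallest n/ν is CO → limiting reagent.
n(CO2) = (3/3) × 2.475 = 2.475 mol
mass = 2.475 × 44.01 = 108.9 g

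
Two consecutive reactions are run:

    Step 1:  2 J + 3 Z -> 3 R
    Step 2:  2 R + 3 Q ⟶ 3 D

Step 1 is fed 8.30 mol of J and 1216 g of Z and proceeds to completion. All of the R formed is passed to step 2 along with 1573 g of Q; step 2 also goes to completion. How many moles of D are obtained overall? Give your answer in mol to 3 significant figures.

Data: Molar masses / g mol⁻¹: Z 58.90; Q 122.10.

Step 1:
n(J) = 8.300 mol
n(Z) = 1216 / 58.90 = 20.65 mol
n/ν for J = 8.300/2 = 4.150
n/ν for Z = 20.65/3 = 6.883
Smallest n/ν is J → limiting reagent.
n(R) produced = (3/2) × 8.300 = 12.45 mol
Step 2:
n(R) available = 12.45 mol
n(Q) = 1573 / 122.10 = 12.88 mol
n/ν for R = 12.45/2 = 6.225
n/ν for Q = 12.88/3 = 4.293
Smallest n/ν is Q → limiting reagent.
n(D) = (3/3) × 12.88 = 12.88 mol

12.9 mol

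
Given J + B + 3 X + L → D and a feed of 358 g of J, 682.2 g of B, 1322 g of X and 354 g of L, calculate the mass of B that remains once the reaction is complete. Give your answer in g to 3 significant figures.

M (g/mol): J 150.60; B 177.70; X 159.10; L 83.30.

n(J) = 358.0 / 150.60 = 2.377 mol
n(B) = 682.2 / 177.70 = 3.839 mol
n(X) = 1322 / 159.10 = 8.309 mol
n(L) = 354.0 / 83.30 = 4.250 mol
n/ν for J = 2.377/1 = 2.377
n/ν for B = 3.839/1 = 3.839
n/ν for X = 8.309/3 = 2.770
n/ν for L = 4.250/1 = 4.250
Smallest n/ν is J → limiting reagent.
B consumed = (1/1) × 2.377 = 2.377 mol
B remaining = 3.839 − 2.377 = 1.462 mol
mass = 1.462 × 177.70 = 259.8 g

260 g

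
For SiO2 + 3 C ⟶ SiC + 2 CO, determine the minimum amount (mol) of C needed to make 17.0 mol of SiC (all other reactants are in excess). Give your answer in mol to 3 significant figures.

n(SiC) = 17.00 mol
n(C) = (3/1) × 17.00 = 51.00 mol

51.0 mol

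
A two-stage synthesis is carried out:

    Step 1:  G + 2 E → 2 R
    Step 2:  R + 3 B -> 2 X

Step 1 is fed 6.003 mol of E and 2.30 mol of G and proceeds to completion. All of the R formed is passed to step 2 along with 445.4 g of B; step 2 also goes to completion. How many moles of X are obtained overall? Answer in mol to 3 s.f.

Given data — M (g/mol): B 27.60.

Step 1:
n(E) = 6.003 mol
n(G) = 2.300 mol
n/ν for E = 6.003/2 = 3.002
n/ν for G = 2.300/1 = 2.300
Smallest n/ν is G → limiting reagent.
n(R) produced = (2/1) × 2.300 = 4.600 mol
Step 2:
n(R) available = 4.600 mol
n(B) = 445.4 / 27.60 = 16.14 mol
n/ν for R = 4.600/1 = 4.600
n/ν for B = 16.14/3 = 5.380
Smallest n/ν is R → limiting reagent.
n(X) = (2/1) × 4.600 = 9.200 mol

9.20 mol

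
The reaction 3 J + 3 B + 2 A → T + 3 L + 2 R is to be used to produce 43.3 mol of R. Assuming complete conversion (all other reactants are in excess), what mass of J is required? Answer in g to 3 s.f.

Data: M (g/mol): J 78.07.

n(R) = 43.30 mol
n(J) = (3/2) × 43.30 = 64.95 mol
mass = 64.95 × 78.07 = 5071 g

5070 g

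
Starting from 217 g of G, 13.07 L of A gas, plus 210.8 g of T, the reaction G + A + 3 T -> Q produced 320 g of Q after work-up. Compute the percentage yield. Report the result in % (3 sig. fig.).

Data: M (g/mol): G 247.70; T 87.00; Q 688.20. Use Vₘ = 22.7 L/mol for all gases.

80.8 %

n(G) = 217.0 / 247.70 = 0.8761 mol
n(A) = 13.07 / 22.7 = 0.5758 mol
n(T) = 210.8 / 87.00 = 2.423 mol
n/ν → G: 0.8761, A: 0.5758, T: 0.8077; A is limiting.
theoretical n(Q) = (1/1) × 0.5758 = 0.5758 mol → 396.3 g
% yield = 320 / 396.3 × 100 = 80.75 %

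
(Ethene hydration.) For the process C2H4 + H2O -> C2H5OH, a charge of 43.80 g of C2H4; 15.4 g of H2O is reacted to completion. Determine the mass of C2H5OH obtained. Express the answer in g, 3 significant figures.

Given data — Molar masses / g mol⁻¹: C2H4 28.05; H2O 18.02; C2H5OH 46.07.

39.4 g

n(C2H4) = 43.80 / 28.05 = 1.561 mol
n(H2O) = 15.40 / 18.02 = 0.8546 mol
n/ν for C2H4 = 1.561/1 = 1.561
n/ν for H2O = 0.8546/1 = 0.8546
Smallest n/ν is H2O → limiting reagent.
n(C2H5OH) = (1/1) × 0.8546 = 0.8546 mol
mass = 0.8546 × 46.07 = 39.37 g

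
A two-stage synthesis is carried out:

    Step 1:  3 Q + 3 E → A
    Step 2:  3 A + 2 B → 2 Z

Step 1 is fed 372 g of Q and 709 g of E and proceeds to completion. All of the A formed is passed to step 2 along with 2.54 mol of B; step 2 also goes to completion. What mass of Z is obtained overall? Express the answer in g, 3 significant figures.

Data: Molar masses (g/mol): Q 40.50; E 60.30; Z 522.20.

1070 g

Step 1:
n(Q) = 372.0 / 40.50 = 9.185 mol
n(E) = 709.0 / 60.30 = 11.76 mol
n/ν → Q: 3.062, E: 3.920; Q is limiting.
n(A) produced = (1/3) × 9.185 = 3.062 mol
Step 2:
n(A) available = 3.062 mol
n(B) = 2.540 mol
n/ν → A: 1.021, B: 1.270; A is limiting.
n(Z) = (2/3) × 3.062 = 2.041 mol
mass = 2.041 × 522.20 = 1066 g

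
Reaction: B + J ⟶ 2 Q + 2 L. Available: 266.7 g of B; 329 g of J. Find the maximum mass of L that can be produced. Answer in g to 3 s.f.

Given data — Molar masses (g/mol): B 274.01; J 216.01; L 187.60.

n(B) = 266.7 / 274.01 = 0.9733 mol
n(J) = 329.0 / 216.01 = 1.523 mol
n/ν → B: 0.9733, J: 1.523; B is limiting.
n(L) = (2/1) × 0.9733 = 1.947 mol
mass = 1.947 × 187.60 = 365.3 g

365 g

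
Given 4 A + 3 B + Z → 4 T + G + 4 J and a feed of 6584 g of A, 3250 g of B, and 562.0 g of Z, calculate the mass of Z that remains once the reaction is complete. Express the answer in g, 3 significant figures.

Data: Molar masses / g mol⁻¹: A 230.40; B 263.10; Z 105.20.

n(A) = 6584 / 230.40 = 28.58 mol
n(B) = 3250 / 263.10 = 12.35 mol
n(Z) = 562.0 / 105.20 = 5.342 mol
n/ν for A = 28.58/4 = 7.145
n/ν for B = 12.35/3 = 4.117
n/ν for Z = 5.342/1 = 5.342
Smallest n/ν is B → limiting reagent.
Z consumed = (1/3) × 12.35 = 4.117 mol
Z remaining = 5.342 − 4.117 = 1.225 mol
mass = 1.225 × 105.20 = 128.9 g

129 g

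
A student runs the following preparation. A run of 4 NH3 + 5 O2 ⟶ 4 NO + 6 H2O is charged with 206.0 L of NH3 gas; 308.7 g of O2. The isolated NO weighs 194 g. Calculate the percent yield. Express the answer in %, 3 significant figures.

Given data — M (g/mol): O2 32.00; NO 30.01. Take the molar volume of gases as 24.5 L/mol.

83.8 %

n(NH3) = 206.0 / 24.5 = 8.408 mol
n(O2) = 308.7 / 32.00 = 9.647 mol
n/ν → NH3: 2.102, O2: 1.929; O2 is limiting.
theoretical n(NO) = (4/5) × 9.647 = 7.718 mol → 231.6 g
% yield = 194 / 231.6 × 100 = 83.77 %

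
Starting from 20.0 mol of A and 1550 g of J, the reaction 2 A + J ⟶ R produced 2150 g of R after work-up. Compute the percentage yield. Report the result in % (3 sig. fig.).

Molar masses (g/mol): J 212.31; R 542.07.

n(A) = 20.00 mol
n(J) = 1550 / 212.31 = 7.301 mol
n/ν → A: 10.00, J: 7.301; J is limiting.
theoretical n(R) = (1/1) × 7.301 = 7.301 mol → 3958 g
% yield = 2150 / 3958 × 100 = 54.32 %

54.3 %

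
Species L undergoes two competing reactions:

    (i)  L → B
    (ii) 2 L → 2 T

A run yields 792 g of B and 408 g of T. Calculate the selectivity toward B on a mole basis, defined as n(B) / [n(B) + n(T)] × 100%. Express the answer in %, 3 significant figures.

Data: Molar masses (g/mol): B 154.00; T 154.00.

n(B) = 792 / 154.00 = 5.143 mol
n(T) = 408 / 154.00 = 2.649 mol
selectivity = 5.143/(5.143+2.649) × 100 = 66.00 %

66.0 %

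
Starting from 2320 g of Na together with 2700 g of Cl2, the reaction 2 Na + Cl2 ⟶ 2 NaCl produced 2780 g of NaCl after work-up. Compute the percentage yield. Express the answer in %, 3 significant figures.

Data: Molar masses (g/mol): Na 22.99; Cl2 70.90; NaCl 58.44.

62.5 %

n(Na) = 2320 / 22.99 = 100.9 mol
n(Cl2) = 2700 / 70.90 = 38.08 mol
n/ν → Na: 50.45, Cl2: 38.08; Cl2 is limiting.
theoretical n(NaCl) = (2/1) × 38.08 = 76.16 mol → 4451 g
% yield = 2780 / 4451 × 100 = 62.46 %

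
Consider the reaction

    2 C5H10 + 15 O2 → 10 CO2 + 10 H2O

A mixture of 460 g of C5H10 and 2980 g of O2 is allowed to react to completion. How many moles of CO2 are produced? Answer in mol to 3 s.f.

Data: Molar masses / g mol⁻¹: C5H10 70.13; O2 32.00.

32.8 mol

n(C5H10) = 460.0 / 70.13 = 6.559 mol
n(O2) = 2980 / 32.00 = 93.13 mol
n/ν for C5H10 = 6.559/2 = 3.280
n/ν for O2 = 93.13/15 = 6.209
Smallest n/ν is C5H10 → limiting reagent.
n(CO2) = (10/2) × 6.559 = 32.80 mol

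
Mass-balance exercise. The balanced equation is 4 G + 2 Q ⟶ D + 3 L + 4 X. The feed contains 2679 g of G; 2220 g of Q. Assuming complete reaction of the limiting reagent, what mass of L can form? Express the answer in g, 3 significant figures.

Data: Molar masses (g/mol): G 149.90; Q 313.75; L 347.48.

3690 g

n(G) = 2679 / 149.90 = 17.87 mol
n(Q) = 2220 / 313.75 = 7.076 mol
n/ν for G = 17.87/4 = 4.468
n/ν for Q = 7.076/2 = 3.538
Smallest n/ν is Q → limiting reagent.
n(L) = (3/2) × 7.076 = 10.61 mol
mass = 10.61 × 347.48 = 3687 g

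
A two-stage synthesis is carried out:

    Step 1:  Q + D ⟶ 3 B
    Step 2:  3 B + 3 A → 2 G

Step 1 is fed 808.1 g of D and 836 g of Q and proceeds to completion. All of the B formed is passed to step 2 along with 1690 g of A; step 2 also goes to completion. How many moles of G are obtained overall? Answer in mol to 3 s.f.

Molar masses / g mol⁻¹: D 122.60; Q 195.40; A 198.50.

5.68 mol

Step 1:
n(D) = 808.1 / 122.60 = 6.591 mol
n(Q) = 836.0 / 195.40 = 4.278 mol
n/ν for D = 6.591/1 = 6.591
n/ν for Q = 4.278/1 = 4.278
Smallest n/ν is Q → limiting reagent.
n(B) produced = (3/1) × 4.278 = 12.83 mol
Step 2:
n(B) available = 12.83 mol
n(A) = 1690 / 198.50 = 8.514 mol
n/ν for B = 12.83/3 = 4.277
n/ν for A = 8.514/3 = 2.838
Smallest n/ν is A → limiting reagent.
n(G) = (2/3) × 8.514 = 5.676 mol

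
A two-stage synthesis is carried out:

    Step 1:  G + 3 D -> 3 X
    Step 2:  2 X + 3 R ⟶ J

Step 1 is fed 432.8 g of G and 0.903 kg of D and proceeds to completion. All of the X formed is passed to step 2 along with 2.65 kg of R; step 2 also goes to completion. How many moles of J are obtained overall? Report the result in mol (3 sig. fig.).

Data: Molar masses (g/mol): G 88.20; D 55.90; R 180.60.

Step 1:
n(G) = 432.8 / 88.20 = 4.907 mol
n(D) = 0.9030×1000 / 55.90 = 16.15 mol
n/ν for G = 4.907/1 = 4.907
n/ν for D = 16.15/3 = 5.383
Smallest n/ν is G → limiting reagent.
n(X) produced = (3/1) × 4.907 = 14.72 mol
Step 2:
n(X) available = 14.72 mol
n(R) = 2.650×1000 / 180.60 = 14.67 mol
n/ν for X = 14.72/2 = 7.360
n/ν for R = 14.67/3 = 4.890
Smallest n/ν is R → limiting reagent.
n(J) = (1/3) × 14.67 = 4.890 mol

4.89 mol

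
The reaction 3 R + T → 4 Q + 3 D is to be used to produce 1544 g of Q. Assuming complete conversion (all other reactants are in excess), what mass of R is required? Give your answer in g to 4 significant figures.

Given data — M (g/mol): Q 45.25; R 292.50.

n(Q) = 1544 / 45.25 = 34.12 mol
n(R) = (3/4) × 34.12 = 25.59 mol
mass = 25.59 × 292.50 = 7485 g

7485 g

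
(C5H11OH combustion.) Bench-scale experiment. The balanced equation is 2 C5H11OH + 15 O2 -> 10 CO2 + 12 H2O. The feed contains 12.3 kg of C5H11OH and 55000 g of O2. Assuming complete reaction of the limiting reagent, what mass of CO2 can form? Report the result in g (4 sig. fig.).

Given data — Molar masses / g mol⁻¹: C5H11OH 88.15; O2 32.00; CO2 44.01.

n(C5H11OH) = 12.30×1000 / 88.15 = 139.5 mol
n(O2) = 55000 / 32.00 = 1719 mol
n/ν → C5H11OH: 69.75, O2: 114.6; C5H11OH is limiting.
n(CO2) = (10/2) × 139.5 = 697.5 mol
mass = 697.5 × 44.01 = 30700 g

30700 g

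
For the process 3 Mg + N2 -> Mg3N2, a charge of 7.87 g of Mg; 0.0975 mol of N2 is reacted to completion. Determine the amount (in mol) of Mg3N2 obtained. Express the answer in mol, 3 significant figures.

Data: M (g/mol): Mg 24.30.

0.0975 mol

n(Mg) = 7.870 / 24.30 = 0.3239 mol
n(N2) = 0.09750 mol
n/ν for Mg = 0.3239/3 = 0.1080
n/ν for N2 = 0.09750/1 = 0.09750
Smallest n/ν is N2 → limiting reagent.
n(Mg3N2) = (1/1) × 0.09750 = 0.09750 mol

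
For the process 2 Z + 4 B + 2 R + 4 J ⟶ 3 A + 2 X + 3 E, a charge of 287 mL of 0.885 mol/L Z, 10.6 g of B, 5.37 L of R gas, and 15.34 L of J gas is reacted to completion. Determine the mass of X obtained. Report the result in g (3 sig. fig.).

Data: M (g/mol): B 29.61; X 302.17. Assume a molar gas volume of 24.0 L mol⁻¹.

54.1 g

n(Z) = 0.885 × 287.0/1000 = 0.2540 mol
n(B) = 10.60 / 29.61 = 0.3580 mol
n(R) = 5.370 / 24.0 = 0.2238 mol
n(J) = 15.34 / 24.0 = 0.6392 mol
n/ν for Z = 0.2540/2 = 0.1270
n/ν for B = 0.3580/4 = 0.08950
n/ν for R = 0.2238/2 = 0.1119
n/ν for J = 0.6392/4 = 0.1598
Smallest n/ν is B → limiting reagent.
n(X) = (2/4) × 0.3580 = 0.1790 mol
mass = 0.1790 × 302.17 = 54.09 g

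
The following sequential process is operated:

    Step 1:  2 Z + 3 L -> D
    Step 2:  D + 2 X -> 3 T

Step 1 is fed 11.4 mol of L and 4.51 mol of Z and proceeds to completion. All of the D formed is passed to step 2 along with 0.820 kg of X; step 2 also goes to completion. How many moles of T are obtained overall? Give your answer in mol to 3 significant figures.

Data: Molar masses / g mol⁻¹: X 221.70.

5.55 mol

Step 1:
n(L) = 11.40 mol
n(Z) = 4.510 mol
n/ν for L = 11.40/3 = 3.800
n/ν for Z = 4.510/2 = 2.255
Smallest n/ν is Z → limiting reagent.
n(D) produced = (1/2) × 4.510 = 2.255 mol
Step 2:
n(D) available = 2.255 mol
n(X) = 0.8200×1000 / 221.70 = 3.699 mol
n/ν for D = 2.255/1 = 2.255
n/ν for X = 3.699/2 = 1.850
Smallest n/ν is X → limiting reagent.
n(T) = (3/2) × 3.699 = 5.549 mol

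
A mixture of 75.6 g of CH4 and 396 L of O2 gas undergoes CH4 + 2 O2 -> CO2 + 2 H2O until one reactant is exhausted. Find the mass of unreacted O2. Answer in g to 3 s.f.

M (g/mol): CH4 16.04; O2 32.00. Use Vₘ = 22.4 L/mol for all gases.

n(CH4) = 75.60 / 16.04 = 4.713 mol
n(O2) = 396.0 / 22.4 = 17.68 mol
n/ν for CH4 = 4.713/1 = 4.713
n/ν for O2 = 17.68/2 = 8.840
Smallest n/ν is CH4 → limiting reagent.
O2 consumed = (2/1) × 4.713 = 9.426 mol
O2 remaining = 17.68 − 9.426 = 8.254 mol
mass = 8.254 × 32.00 = 264.1 g

264 g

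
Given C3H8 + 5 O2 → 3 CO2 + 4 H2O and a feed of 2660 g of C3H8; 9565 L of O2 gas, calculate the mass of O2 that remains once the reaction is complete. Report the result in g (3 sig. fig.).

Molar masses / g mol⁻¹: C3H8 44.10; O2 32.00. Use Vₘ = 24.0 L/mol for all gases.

n(C3H8) = 2660 / 44.10 = 60.32 mol
n(O2) = 9565 / 24.0 = 398.5 mol
n/ν for C3H8 = 60.32/1 = 60.32
n/ν for O2 = 398.5/5 = 79.70
Smallest n/ν is C3H8 → limiting reagent.
O2 consumed = (5/1) × 60.32 = 301.6 mol
O2 remaining = 398.5 − 301.6 = 96.90 mol
mass = 96.90 × 32.00 = 3101 g

3100 g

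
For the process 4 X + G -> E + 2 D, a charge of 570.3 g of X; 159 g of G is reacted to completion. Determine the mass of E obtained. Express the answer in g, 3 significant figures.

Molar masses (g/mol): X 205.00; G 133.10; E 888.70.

n(X) = 570.3 / 205.00 = 2.782 mol
n(G) = 159.0 / 133.10 = 1.195 mol
n/ν for X = 2.782/4 = 0.6955
n/ν for G = 1.195/1 = 1.195
Smallest n/ν is X → limiting reagent.
n(E) = (1/4) × 2.782 = 0.6955 mol
mass = 0.6955 × 888.70 = 618.1 g

618 g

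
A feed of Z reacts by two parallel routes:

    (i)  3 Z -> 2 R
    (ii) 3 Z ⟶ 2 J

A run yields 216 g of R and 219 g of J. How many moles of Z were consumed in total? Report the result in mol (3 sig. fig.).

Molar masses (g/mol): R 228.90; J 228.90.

n(R) = 216 / 228.90 = 0.9436 mol
n(J) = 219 / 228.90 = 0.9567 mol
n(Z) via (i) = (3/2)×0.9436 = 1.415 mol
n(Z) via (ii) = (3/2)×0.9567 = 1.435 mol
total n(Z) = 1.415 + 1.435 = 2.850 mol

2.85 mol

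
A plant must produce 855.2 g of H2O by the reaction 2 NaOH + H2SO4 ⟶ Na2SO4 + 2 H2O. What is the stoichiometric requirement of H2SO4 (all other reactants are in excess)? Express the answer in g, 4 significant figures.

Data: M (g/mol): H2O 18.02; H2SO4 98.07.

n(H2O) = 855.2 / 18.02 = 47.46 mol
n(H2SO4) = (1/2) × 47.46 = 23.73 mol
mass = 23.73 × 98.07 = 2327 g

2327 g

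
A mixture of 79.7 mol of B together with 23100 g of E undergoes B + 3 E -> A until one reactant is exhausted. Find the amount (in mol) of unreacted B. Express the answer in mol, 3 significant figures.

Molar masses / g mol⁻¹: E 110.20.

n(B) = 79.70 mol
n(E) = 23100 / 110.20 = 209.6 mol
n/ν for B = 79.70/1 = 79.70
n/ν for E = 209.6/3 = 69.87
Smallest n/ν is E → limiting reagent.
B consumed = (1/3) × 209.6 = 69.87 mol
B remaining = 79.70 − 69.87 = 9.830 mol

9.83 mol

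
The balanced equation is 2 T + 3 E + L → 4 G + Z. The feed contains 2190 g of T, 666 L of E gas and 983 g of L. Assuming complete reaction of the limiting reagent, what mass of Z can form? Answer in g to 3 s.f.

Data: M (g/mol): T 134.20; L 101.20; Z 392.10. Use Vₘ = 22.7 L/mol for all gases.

3200 g

n(T) = 2190 / 134.20 = 16.32 mol
n(E) = 666.0 / 22.7 = 29.34 mol
n(L) = 983.0 / 101.20 = 9.713 mol
n/ν for T = 16.32/2 = 8.160
n/ν for E = 29.34/3 = 9.780
n/ν for L = 9.713/1 = 9.713
Smallest n/ν is T → limiting reagent.
n(Z) = (1/2) × 16.32 = 8.160 mol
mass = 8.160 × 392.10 = 3200 g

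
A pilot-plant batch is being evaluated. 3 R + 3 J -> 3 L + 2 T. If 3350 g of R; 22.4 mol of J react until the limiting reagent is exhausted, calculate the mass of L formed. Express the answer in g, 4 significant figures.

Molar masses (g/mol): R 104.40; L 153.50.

n(R) = 3350 / 104.40 = 32.09 mol
n(J) = 22.40 mol
n/ν → R: 10.70, J: 7.467; J is limiting.
n(L) = (3/3) × 22.40 = 22.40 mol
mass = 22.40 × 153.50 = 3438 g

3438 g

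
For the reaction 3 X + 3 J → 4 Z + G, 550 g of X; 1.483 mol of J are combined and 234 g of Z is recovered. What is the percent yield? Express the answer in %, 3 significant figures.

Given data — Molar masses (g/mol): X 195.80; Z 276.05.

n(X) = 550.0 / 195.80 = 2.809 mol
n(J) = 1.483 mol
n/ν for X = 2.809/3 = 0.9363
n/ν for J = 1.483/3 = 0.4943
Smallest n/ν is J → limiting reagent.
theoretical n(Z) = (4/3) × 1.483 = 1.977 mol → 545.8 g
% yield = 234 / 545.8 × 100 = 42.87 %

42.9 %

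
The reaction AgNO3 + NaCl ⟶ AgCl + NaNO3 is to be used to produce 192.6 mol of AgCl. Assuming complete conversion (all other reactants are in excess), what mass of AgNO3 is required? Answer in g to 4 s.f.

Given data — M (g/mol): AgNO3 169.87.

n(AgCl) = 192.6 mol
n(AgNO3) = (1/1) × 192.6 = 192.6 mol
mass = 192.6 × 169.87 = 32720 g

32720 g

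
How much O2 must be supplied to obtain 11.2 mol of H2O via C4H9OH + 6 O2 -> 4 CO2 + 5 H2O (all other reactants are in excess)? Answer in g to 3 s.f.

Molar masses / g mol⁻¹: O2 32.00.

n(H2O) = 11.20 mol
n(O2) = (6/5) × 11.20 = 13.44 mol
mass = 13.44 × 32.00 = 430.1 g

430 g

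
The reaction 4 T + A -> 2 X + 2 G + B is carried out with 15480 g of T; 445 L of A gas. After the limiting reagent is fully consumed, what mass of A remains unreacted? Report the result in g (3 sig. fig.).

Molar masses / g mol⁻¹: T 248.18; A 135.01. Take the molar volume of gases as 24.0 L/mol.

398 g

n(T) = 15480 / 248.18 = 62.37 mol
n(A) = 445.0 / 24.0 = 18.54 mol
n/ν for T = 62.37/4 = 15.59
n/ν for A = 18.54/1 = 18.54
Smallest n/ν is T → limiting reagent.
A consumed = (1/4) × 62.37 = 15.59 mol
A remaining = 18.54 − 15.59 = 2.950 mol
mass = 2.950 × 135.01 = 398.3 g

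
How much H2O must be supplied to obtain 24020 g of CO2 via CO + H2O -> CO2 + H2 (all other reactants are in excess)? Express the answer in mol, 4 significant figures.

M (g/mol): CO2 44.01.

n(CO2) = 24020 / 44.01 = 545.8 mol
n(H2O) = (1/1) × 545.8 = 545.8 mol

545.8 mol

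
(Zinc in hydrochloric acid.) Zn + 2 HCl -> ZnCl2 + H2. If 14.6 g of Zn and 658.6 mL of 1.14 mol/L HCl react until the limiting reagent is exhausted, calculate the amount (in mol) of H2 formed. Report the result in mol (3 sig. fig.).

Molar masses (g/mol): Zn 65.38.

0.223 mol

n(Zn) = 14.60 / 65.38 = 0.2233 mol
n(HCl) = 1.14 × 658.6/1000 = 0.7508 mol
n/ν → Zn: 0.2233, HCl: 0.3754; Zn is limiting.
n(H2) = (1/1) × 0.2233 = 0.2233 mol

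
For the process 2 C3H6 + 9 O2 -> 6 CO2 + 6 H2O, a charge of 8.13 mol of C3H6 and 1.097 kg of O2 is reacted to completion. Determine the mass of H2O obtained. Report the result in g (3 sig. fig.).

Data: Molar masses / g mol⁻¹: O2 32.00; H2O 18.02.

412 g

n(C3H6) = 8.130 mol
n(O2) = 1.097×1000 / 32.00 = 34.28 mol
n/ν for C3H6 = 8.130/2 = 4.065
n/ν for O2 = 34.28/9 = 3.809
Smallest n/ν is O2 → limiting reagent.
n(H2O) = (6/9) × 34.28 = 22.85 mol
mass = 22.85 × 18.02 = 411.8 g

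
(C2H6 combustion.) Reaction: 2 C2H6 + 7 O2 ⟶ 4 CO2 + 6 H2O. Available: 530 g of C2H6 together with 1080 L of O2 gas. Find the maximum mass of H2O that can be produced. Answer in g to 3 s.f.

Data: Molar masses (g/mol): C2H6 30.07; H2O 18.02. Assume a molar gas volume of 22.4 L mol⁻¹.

745 g

n(C2H6) = 530.0 / 30.07 = 17.63 mol
n(O2) = 1080 / 22.4 = 48.21 mol
n/ν for C2H6 = 17.63/2 = 8.815
n/ν for O2 = 48.21/7 = 6.887
Smallest n/ν is O2 → limiting reagent.
n(H2O) = (6/7) × 48.21 = 41.32 mol
mass = 41.32 × 18.02 = 744.6 g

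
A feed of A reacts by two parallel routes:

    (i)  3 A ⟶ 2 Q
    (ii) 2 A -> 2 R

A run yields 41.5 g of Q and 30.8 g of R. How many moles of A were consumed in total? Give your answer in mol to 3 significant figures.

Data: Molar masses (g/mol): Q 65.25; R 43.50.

1.66 mol

n(Q) = 41.5 / 65.25 = 0.6360 mol
n(R) = 30.8 / 43.50 = 0.7080 mol
n(A) via (i) = (3/2)×0.6360 = 0.9540 mol
n(A) via (ii) = (2/2)×0.7080 = 0.7080 mol
total n(A) = 0.9540 + 0.7080 = 1.662 mol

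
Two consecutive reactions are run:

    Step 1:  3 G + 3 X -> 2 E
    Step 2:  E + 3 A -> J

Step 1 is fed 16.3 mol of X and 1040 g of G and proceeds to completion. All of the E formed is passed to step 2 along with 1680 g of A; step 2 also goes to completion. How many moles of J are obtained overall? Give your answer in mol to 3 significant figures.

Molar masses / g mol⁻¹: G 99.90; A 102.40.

5.47 mol

Step 1:
n(X) = 16.30 mol
n(G) = 1040 / 99.90 = 10.41 mol
n/ν → X: 5.433, G: 3.470; G is limiting.
n(E) produced = (2/3) × 10.41 = 6.940 mol
Step 2:
n(E) available = 6.940 mol
n(A) = 1680 / 102.40 = 16.41 mol
n/ν → E: 6.940, A: 5.470; A is limiting.
n(J) = (1/3) × 16.41 = 5.470 mol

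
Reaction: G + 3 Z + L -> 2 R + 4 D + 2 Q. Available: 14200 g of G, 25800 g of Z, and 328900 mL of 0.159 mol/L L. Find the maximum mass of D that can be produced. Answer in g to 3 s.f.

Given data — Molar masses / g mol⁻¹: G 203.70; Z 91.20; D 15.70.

3280 g

n(G) = 14200 / 203.70 = 69.71 mol
n(Z) = 25800 / 91.20 = 282.9 mol
n(L) = 0.159 × 328900/1000 = 52.30 mol
n/ν → G: 69.71, Z: 94.30, L: 52.30; L is limiting.
n(D) = (4/1) × 52.30 = 209.2 mol
mass = 209.2 × 15.70 = 3284 g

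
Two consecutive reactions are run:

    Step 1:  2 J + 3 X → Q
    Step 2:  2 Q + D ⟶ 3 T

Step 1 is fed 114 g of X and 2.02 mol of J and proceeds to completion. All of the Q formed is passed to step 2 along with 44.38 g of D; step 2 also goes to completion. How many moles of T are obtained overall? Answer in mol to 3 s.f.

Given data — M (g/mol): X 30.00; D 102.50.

Step 1:
n(X) = 114.0 / 30.00 = 3.800 mol
n(J) = 2.020 mol
n/ν for X = 3.800/3 = 1.267
n/ν for J = 2.020/2 = 1.010
Smallest n/ν is J → limiting reagent.
n(Q) produced = (1/2) × 2.020 = 1.010 mol
Step 2:
n(Q) available = 1.010 mol
n(D) = 44.38 / 102.50 = 0.4330 mol
n/ν for Q = 1.010/2 = 0.5050
n/ν for D = 0.4330/1 = 0.4330
Smallest n/ν is D → limiting reagent.
n(T) = (3/1) × 0.4330 = 1.299 mol

1.30 mol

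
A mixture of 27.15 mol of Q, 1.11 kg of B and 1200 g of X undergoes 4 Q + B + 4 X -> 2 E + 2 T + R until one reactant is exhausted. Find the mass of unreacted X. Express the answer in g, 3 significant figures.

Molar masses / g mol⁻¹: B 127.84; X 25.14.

n(Q) = 27.15 mol
n(B) = 1.110×1000 / 127.84 = 8.683 mol
n(X) = 1200 / 25.14 = 47.73 mol
n/ν for Q = 27.15/4 = 6.788
n/ν for B = 8.683/1 = 8.683
n/ν for X = 47.73/4 = 11.93
Smallest n/ν is Q → limiting reagent.
X consumed = (4/4) × 27.15 = 27.15 mol
X remaining = 47.73 − 27.15 = 20.58 mol
mass = 20.58 × 25.14 = 517.4 g

517 g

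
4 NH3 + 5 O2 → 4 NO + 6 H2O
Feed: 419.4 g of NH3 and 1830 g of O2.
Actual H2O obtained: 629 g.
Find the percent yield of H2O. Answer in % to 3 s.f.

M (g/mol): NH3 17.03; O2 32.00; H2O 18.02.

94.5 %

n(NH3) = 419.4 / 17.03 = 24.63 mol
n(O2) = 1830 / 32.00 = 57.19 mol
n/ν for NH3 = 24.63/4 = 6.158
n/ν for O2 = 57.19/5 = 11.44
Smallest n/ν is NH3 → limiting reagent.
theoretical n(H2O) = (6/4) × 24.63 = 36.95 mol → 665.8 g
% yield = 629 / 665.8 × 100 = 94.47 %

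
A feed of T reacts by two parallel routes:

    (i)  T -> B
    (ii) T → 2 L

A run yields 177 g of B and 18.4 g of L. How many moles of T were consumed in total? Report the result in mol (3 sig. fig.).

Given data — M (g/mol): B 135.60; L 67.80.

1.44 mol

n(B) = 177 / 135.60 = 1.305 mol
n(L) = 18.4 / 67.80 = 0.2714 mol
n(T) via (i) = (1/1)×1.305 = 1.305 mol
n(T) via (ii) = (1/2)×0.2714 = 0.1357 mol
total n(T) = 1.305 + 0.1357 = 1.441 mol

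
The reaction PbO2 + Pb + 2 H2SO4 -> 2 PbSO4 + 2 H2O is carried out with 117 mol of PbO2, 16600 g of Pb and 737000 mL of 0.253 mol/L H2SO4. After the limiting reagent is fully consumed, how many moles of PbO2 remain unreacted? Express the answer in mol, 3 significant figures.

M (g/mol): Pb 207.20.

n(PbO2) = 117.0 mol
n(Pb) = 16600 / 207.20 = 80.12 mol
n(H2SO4) = 0.253 × 737000/1000 = 186.5 mol
n/ν for PbO2 = 117.0/1 = 117.0
n/ν for Pb = 80.12/1 = 80.12
n/ν for H2SO4 = 186.5/2 = 93.25
Smallest n/ν is Pb → limiting reagent.
PbO2 consumed = (1/1) × 80.12 = 80.12 mol
PbO2 remaining = 117.0 − 80.12 = 36.88 mol

36.9 mol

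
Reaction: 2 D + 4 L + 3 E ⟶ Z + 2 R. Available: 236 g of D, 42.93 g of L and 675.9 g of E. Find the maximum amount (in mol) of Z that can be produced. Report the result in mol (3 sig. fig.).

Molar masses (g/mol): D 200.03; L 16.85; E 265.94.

0.590 mol

n(D) = 236.0 / 200.03 = 1.180 mol
n(L) = 42.93 / 16.85 = 2.548 mol
n(E) = 675.9 / 265.94 = 2.542 mol
n/ν → D: 0.5900, L: 0.6370, E: 0.8473; D is limiting.
n(Z) = (1/2) × 1.180 = 0.5900 mol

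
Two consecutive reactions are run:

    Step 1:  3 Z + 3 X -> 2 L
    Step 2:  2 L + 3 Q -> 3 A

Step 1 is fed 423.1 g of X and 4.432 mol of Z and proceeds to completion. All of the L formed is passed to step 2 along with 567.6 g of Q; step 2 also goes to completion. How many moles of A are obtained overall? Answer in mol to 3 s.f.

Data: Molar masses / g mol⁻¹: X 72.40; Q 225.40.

2.52 mol

Step 1:
n(X) = 423.1 / 72.40 = 5.844 mol
n(Z) = 4.432 mol
n/ν for X = 5.844/3 = 1.948
n/ν for Z = 4.432/3 = 1.477
Smallest n/ν is Z → limiting reagent.
n(L) produced = (2/3) × 4.432 = 2.955 mol
Step 2:
n(L) available = 2.955 mol
n(Q) = 567.6 / 225.40 = 2.518 mol
n/ν for L = 2.955/2 = 1.478
n/ν for Q = 2.518/3 = 0.8393
Smallest n/ν is Q → limiting reagent.
n(A) = (3/3) × 2.518 = 2.518 mol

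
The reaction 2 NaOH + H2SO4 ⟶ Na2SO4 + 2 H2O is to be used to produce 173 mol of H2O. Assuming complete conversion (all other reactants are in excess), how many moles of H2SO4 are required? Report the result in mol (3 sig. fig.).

n(H2O) = 173.0 mol
n(H2SO4) = (1/2) × 173.0 = 86.50 mol

86.5 mol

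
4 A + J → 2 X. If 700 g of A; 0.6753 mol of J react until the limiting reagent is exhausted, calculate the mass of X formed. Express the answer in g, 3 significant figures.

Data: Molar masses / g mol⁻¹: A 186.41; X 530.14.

716 g

n(A) = 700.0 / 186.41 = 3.755 mol
n(J) = 0.6753 mol
n/ν → A: 0.9388, J: 0.6753; J is limiting.
n(X) = (2/1) × 0.6753 = 1.351 mol
mass = 1.351 × 530.14 = 716.2 g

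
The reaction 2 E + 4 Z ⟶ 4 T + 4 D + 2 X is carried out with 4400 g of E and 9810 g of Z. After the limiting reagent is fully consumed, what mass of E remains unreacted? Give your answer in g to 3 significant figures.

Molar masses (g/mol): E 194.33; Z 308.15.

1310 g

n(E) = 4400 / 194.33 = 22.64 mol
n(Z) = 9810 / 308.15 = 31.84 mol
n/ν → E: 11.32, Z: 7.960; Z is limiting.
E consumed = (2/4) × 31.84 = 15.92 mol
E remaining = 22.64 − 15.92 = 6.720 mol
mass = 6.720 × 194.33 = 1306 g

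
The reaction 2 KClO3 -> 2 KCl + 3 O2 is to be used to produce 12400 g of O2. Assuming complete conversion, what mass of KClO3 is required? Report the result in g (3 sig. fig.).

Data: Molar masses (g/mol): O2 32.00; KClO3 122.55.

31700 g

n(O2) = 12400 / 32.00 = 387.5 mol
n(KClO3) = (2/3) × 387.5 = 258.3 mol
mass = 258.3 × 122.55 = 31650 g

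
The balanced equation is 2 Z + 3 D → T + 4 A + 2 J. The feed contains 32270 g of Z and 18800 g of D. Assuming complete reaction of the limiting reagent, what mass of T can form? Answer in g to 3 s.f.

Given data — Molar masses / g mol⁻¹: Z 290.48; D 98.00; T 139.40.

n(Z) = 32270 / 290.48 = 111.1 mol
n(D) = 18800 / 98.00 = 191.8 mol
n/ν for Z = 111.1/2 = 55.55
n/ν for D = 191.8/3 = 63.93
Smallest n/ν is Z → limiting reagent.
n(T) = (1/2) × 111.1 = 55.55 mol
mass = 55.55 × 139.40 = 7744 g

7740 g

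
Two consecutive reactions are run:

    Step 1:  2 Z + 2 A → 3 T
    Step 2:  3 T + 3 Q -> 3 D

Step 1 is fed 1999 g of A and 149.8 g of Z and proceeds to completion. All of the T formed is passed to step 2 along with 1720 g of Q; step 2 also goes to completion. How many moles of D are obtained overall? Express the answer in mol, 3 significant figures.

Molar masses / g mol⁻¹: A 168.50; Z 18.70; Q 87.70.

12.0 mol

Step 1:
n(A) = 1999 / 168.50 = 11.86 mol
n(Z) = 149.8 / 18.70 = 8.011 mol
n/ν for A = 11.86/2 = 5.930
n/ν for Z = 8.011/2 = 4.006
Smallest n/ν is Z → limiting reagent.
n(T) produced = (3/2) × 8.011 = 12.02 mol
Step 2:
n(T) available = 12.02 mol
n(Q) = 1720 / 87.70 = 19.61 mol
n/ν for T = 12.02/3 = 4.007
n/ν for Q = 19.61/3 = 6.537
Smallest n/ν is T → limiting reagent.
n(D) = (3/3) × 12.02 = 12.02 mol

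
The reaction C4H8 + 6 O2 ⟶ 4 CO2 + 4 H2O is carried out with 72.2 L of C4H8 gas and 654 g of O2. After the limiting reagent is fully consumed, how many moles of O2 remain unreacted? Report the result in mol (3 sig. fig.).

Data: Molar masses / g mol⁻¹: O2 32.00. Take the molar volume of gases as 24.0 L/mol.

n(C4H8) = 72.20 / 24.0 = 3.008 mol
n(O2) = 654.0 / 32.00 = 20.44 mol
n/ν for C4H8 = 3.008/1 = 3.008
n/ν for O2 = 20.44/6 = 3.407
Smallest n/ν is C4H8 → limiting reagent.
O2 consumed = (6/1) × 3.008 = 18.05 mol
O2 remaining = 20.44 − 18.05 = 2.390 mol

2.39 mol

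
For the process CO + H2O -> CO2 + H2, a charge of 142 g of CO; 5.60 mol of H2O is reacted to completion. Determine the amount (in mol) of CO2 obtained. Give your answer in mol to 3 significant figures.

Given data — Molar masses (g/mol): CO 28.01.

n(CO) = 142.0 / 28.01 = 5.070 mol
n(H2O) = 5.600 mol
n/ν → CO: 5.070, H2O: 5.600; CO is limiting.
n(CO2) = (1/1) × 5.070 = 5.070 mol

5.07 mol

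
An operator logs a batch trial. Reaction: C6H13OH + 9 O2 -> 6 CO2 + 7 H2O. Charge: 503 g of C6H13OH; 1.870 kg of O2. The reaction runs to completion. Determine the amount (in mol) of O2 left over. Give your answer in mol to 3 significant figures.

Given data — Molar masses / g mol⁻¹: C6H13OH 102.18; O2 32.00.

14.1 mol

n(C6H13OH) = 503.0 / 102.18 = 4.923 mol
n(O2) = 1.870×1000 / 32.00 = 58.44 mol
n/ν for C6H13OH = 4.923/1 = 4.923
n/ν for O2 = 58.44/9 = 6.493
Smallest n/ν is C6H13OH → limiting reagent.
O2 consumed = (9/1) × 4.923 = 44.31 mol
O2 remaining = 58.44 − 44.31 = 14.13 mol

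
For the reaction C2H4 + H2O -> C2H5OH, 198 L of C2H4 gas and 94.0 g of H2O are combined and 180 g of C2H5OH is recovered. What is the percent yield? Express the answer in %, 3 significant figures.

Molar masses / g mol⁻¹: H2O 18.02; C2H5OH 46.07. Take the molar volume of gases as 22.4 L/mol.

74.9 %

n(C2H4) = 198.0 / 22.4 = 8.839 mol
n(H2O) = 94.00 / 18.02 = 5.216 mol
n/ν → C2H4: 8.839, H2O: 5.216; H2O is limiting.
theoretical n(C2H5OH) = (1/1) × 5.216 = 5.216 mol → 240.3 g
% yield = 180 / 240.3 × 100 = 74.91 %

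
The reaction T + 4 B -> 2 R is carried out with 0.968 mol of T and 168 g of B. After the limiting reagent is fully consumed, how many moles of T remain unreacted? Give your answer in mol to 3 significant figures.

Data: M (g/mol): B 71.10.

0.377 mol

n(T) = 0.9680 mol
n(B) = 168.0 / 71.10 = 2.363 mol
n/ν for T = 0.9680/1 = 0.9680
n/ν for B = 2.363/4 = 0.5908
Smallest n/ν is B → limiting reagent.
T consumed = (1/4) × 2.363 = 0.5908 mol
T remaining = 0.9680 − 0.5908 = 0.3772 mol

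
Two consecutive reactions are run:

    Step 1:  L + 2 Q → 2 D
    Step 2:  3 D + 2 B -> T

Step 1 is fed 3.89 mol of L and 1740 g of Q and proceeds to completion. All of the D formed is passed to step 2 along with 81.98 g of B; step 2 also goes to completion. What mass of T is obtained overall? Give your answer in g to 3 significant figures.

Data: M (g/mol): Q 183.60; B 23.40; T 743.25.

1300 g

Step 1:
n(L) = 3.890 mol
n(Q) = 1740 / 183.60 = 9.477 mol
n/ν for L = 3.890/1 = 3.890
n/ν for Q = 9.477/2 = 4.739
Smallest n/ν is L → limiting reagent.
n(D) produced = (2/1) × 3.890 = 7.780 mol
Step 2:
n(D) available = 7.780 mol
n(B) = 81.98 / 23.40 = 3.503 mol
n/ν for D = 7.780/3 = 2.593
n/ν for B = 3.503/2 = 1.752
Smallest n/ν is B → limiting reagent.
n(T) = (1/2) × 3.503 = 1.752 mol
mass = 1.752 × 743.25 = 1302 g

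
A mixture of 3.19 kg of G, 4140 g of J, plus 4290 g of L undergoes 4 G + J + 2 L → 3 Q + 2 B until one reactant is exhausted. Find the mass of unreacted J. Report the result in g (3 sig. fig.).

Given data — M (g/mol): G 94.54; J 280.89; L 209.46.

n(G) = 3.190×1000 / 94.54 = 33.74 mol
n(J) = 4140 / 280.89 = 14.74 mol
n(L) = 4290 / 209.46 = 20.48 mol
n/ν for G = 33.74/4 = 8.435
n/ν for J = 14.74/1 = 14.74
n/ν for L = 20.48/2 = 10.24
Smallest n/ν is G → limiting reagent.
J consumed = (1/4) × 33.74 = 8.435 mol
J remaining = 14.74 − 8.435 = 6.305 mol
mass = 6.305 × 280.89 = 1771 g

1770 g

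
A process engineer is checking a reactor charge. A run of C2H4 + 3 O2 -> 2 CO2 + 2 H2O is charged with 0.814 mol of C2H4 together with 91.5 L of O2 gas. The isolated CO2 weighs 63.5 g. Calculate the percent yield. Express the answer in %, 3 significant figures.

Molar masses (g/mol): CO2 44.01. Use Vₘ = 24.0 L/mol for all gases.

88.6 %

n(C2H4) = 0.8140 mol
n(O2) = 91.50 / 24.0 = 3.813 mol
n/ν for C2H4 = 0.8140/1 = 0.8140
n/ν for O2 = 3.813/3 = 1.271
Smallest n/ν is C2H4 → limiting reagent.
theoretical n(CO2) = (2/1) × 0.8140 = 1.628 mol → 71.65 g
% yield = 63.5 / 71.65 × 100 = 88.63 %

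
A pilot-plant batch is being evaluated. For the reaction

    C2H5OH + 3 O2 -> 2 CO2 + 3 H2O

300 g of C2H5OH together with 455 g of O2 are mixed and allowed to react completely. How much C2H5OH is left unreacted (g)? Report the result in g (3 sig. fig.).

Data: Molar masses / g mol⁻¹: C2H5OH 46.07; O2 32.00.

n(C2H5OH) = 300.0 / 46.07 = 6.512 mol
n(O2) = 455.0 / 32.00 = 14.22 mol
n/ν for C2H5OH = 6.512/1 = 6.512
n/ν for O2 = 14.22/3 = 4.740
Smallest n/ν is O2 → limiting reagent.
C2H5OH consumed = (1/3) × 14.22 = 4.740 mol
C2H5OH remaining = 6.512 − 4.740 = 1.772 mol
mass = 1.772 × 46.07 = 81.64 g

81.6 g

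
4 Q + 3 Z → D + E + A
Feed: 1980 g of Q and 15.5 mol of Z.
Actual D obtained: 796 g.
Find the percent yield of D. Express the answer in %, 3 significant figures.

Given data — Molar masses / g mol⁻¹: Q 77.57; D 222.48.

n(Q) = 1980 / 77.57 = 25.53 mol
n(Z) = 15.50 mol
n/ν for Q = 25.53/4 = 6.383
n/ν for Z = 15.50/3 = 5.167
Smallest n/ν is Z → limiting reagent.
theoretical n(D) = (1/3) × 15.50 = 5.167 mol → 1150 g
% yield = 796 / 1150 × 100 = 69.22 %

69.2 %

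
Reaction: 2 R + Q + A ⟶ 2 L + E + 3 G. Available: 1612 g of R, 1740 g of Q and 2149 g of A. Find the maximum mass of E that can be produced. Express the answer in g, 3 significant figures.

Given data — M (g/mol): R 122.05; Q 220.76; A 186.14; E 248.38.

n(R) = 1612 / 122.05 = 13.21 mol
n(Q) = 1740 / 220.76 = 7.882 mol
n(A) = 2149 / 186.14 = 11.55 mol
n/ν for R = 13.21/2 = 6.605
n/ν for Q = 7.882/1 = 7.882
n/ν for A = 11.55/1 = 11.55
Smallest n/ν is R → limiting reagent.
n(E) = (1/2) × 13.21 = 6.605 mol
mass = 6.605 × 248.38 = 1641 g

1640 g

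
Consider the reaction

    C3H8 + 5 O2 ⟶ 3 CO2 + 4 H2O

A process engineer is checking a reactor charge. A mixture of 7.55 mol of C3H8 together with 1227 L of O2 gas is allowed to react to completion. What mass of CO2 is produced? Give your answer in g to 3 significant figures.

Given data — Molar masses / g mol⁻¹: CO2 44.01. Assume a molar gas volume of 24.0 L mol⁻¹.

997 g

n(C3H8) = 7.550 mol
n(O2) = 1227 / 24.0 = 51.13 mol
n/ν → C3H8: 7.550, O2: 10.23; C3H8 is limiting.
n(CO2) = (3/1) × 7.550 = 22.65 mol
mass = 22.65 × 44.01 = 996.8 g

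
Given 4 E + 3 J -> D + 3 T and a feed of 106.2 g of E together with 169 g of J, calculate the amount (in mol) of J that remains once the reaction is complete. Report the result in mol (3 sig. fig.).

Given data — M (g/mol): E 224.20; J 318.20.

0.176 mol

n(E) = 106.2 / 224.20 = 0.4737 mol
n(J) = 169.0 / 318.20 = 0.5311 mol
n/ν for E = 0.4737/4 = 0.1184
n/ν for J = 0.5311/3 = 0.1770
Smallest n/ν is E → limiting reagent.
J consumed = (3/4) × 0.4737 = 0.3553 mol
J remaining = 0.5311 − 0.3553 = 0.1758 mol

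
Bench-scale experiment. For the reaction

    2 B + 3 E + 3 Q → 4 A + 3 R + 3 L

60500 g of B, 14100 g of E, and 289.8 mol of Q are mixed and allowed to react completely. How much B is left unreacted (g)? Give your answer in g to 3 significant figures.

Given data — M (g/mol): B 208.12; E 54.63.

n(B) = 60500 / 208.12 = 290.7 mol
n(E) = 14100 / 54.63 = 258.1 mol
n(Q) = 289.8 mol
n/ν → B: 145.4, E: 86.03, Q: 96.60; E is limiting.
B consumed = (2/3) × 258.1 = 172.1 mol
B remaining = 290.7 − 172.1 = 118.6 mol
mass = 118.6 × 208.12 = 24680 g

24700 g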